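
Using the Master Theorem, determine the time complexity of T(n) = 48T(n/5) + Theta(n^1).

Master Theorem for T(n) = 48T(n/5) + O(n^1):

a = 48, b = 5, c = 1
log_b(a) = log_5(48) = 2.4053

Case 1: c = 1 < log_5(48) = 2.4053
T(n) = O(n^(log_5 48))

For T(n) = 48T(n/5) + O(n^1): log_5(48) = 2.4053. This is Case 1 of the Master Theorem (c < log_b(a), work dominated by leaves), giving O(n^(log_5 48)).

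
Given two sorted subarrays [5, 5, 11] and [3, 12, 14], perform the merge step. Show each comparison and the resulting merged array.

Merging process:

Compare 5 vs 3: take 3 from right. Merged: [3]
Compare 5 vs 12: take 5 from left. Merged: [3, 5]
Compare 5 vs 12: take 5 from left. Merged: [3, 5, 5]
Compare 11 vs 12: take 11 from left. Merged: [3, 5, 5, 11]
Append remaining from right: [12, 14]. Merged: [3, 5, 5, 11, 12, 14]

Final merged array: [3, 5, 5, 11, 12, 14]
Total comparisons: 4

The merged array is [3, 5, 5, 11, 12, 14], requiring 4 comparisons. The merge step runs in O(n) time where n is the total number of elements.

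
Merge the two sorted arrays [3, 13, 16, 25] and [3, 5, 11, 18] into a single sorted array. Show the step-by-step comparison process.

Merging process:

Compare 3 vs 3: take 3 from left. Merged: [3]
Compare 13 vs 3: take 3 from right. Merged: [3, 3]
Compare 13 vs 5: take 5 from right. Merged: [3, 3, 5]
Compare 13 vs 11: take 11 from right. Merged: [3, 3, 5, 11]
Compare 13 vs 18: take 13 from left. Merged: [3, 3, 5, 11, 13]
Compare 16 vs 18: take 16 from left. Merged: [3, 3, 5, 11, 13, 16]
Compare 25 vs 18: take 18 from right. Merged: [3, 3, 5, 11, 13, 16, 18]
Append remaining from left: [25]. Merged: [3, 3, 5, 11, 13, 16, 18, 25]

Final merged array: [3, 3, 5, 11, 13, 16, 18, 25]
Total comparisons: 7

The merged array is [3, 3, 5, 11, 13, 16, 18, 25], requiring 7 comparisons. The merge step runs in O(n) time where n is the total number of elements.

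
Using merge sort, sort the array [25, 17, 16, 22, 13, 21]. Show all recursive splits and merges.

Merge sort trace:

Split: [25, 17, 16, 22, 13, 21] -> [25, 17, 16] and [22, 13, 21]
  Split: [25, 17, 16] -> [25] and [17, 16]
    Split: [17, 16] -> [17] and [16]
    Merge: [17] + [16] -> [16, 17]
  Merge: [25] + [16, 17] -> [16, 17, 25]
  Split: [22, 13, 21] -> [22] and [13, 21]
    Split: [13, 21] -> [13] and [21]
    Merge: [13] + [21] -> [13, 21]
  Merge: [22] + [13, 21] -> [13, 21, 22]
Merge: [16, 17, 25] + [13, 21, 22] -> [13, 16, 17, 21, 22, 25]

Final sorted array: [13, 16, 17, 21, 22, 25]

The merge sort proceeds by recursively splitting the array and merging sorted halves.
After all merges, the sorted array is [13, 16, 17, 21, 22, 25].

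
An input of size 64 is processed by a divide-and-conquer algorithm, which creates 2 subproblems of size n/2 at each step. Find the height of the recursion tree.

For divide and conquer with division factor 2:

Problem sizes at each level:
Level 0: 64
Level 1: 32
Level 2: 16
Level 3: 8
Level 4: 4
Level 5: 2
Level 6: 1

The root is level 0 and the size-1 base case is level 6 (the tree spans levels 0 through 6, i.e. 7 levels counting the root), so the depth is the number of divisions: log_2(64) = 6

The recursion tree depth is log_2(64) = 6. At each level, the problem size is divided by 2, so it takes 6 divisions to reduce to a base case of size 1. The algorithm makes 2 recursive calls at each level.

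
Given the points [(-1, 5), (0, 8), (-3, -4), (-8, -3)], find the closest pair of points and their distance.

Computing all pairwise distances among 4 points:

d((-1, 5), (0, 8)) = 3.1623 <-- minimum
d((-1, 5), (-3, -4)) = 9.2195
d((-1, 5), (-8, -3)) = 10.6301
d((0, 8), (-3, -4)) = 12.3693
d((0, 8), (-8, -3)) = 13.6015
d((-3, -4), (-8, -3)) = 5.099

Closest pair: (-1, 5) and (0, 8) with distance 3.1623

The closest pair is (-1, 5) and (0, 8) with Euclidean distance 3.1623. For 4 points, brute-force pairwise comparison is shown above. For large n, the divide-and-conquer algorithm (sort by x, recurse on halves, check the dividing strip) achieves O(n log n).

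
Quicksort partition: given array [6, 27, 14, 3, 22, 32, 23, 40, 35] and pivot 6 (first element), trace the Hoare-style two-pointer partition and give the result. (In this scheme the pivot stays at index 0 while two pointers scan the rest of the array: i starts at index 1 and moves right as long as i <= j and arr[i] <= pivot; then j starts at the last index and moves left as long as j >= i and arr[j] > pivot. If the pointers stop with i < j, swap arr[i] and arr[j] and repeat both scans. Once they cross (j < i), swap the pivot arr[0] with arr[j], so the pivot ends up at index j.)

Hoare-style two-pointer partition with pivot = 6:

Initial array: [6, 27, 14, 3, 22, 32, 23, 40, 35]

Pointers start at i = 1, j = 8.
i stops at index 1 (arr[1]=27 > 6), j stops at index 3 (arr[3]=3 <= 6): swap arr[1] and arr[3], array becomes [6, 3, 14, 27, 22, 32, 23, 40, 35]
i ends at 2, j ends at 1: the pointers have crossed (j < i), so scanning stops.

Swap pivot arr[0] with arr[1] to place pivot at position 1: [3, 6, 14, 27, 22, 32, 23, 40, 35]
Pivot position: 1

After partitioning with pivot 6, the array becomes [3, 6, 14, 27, 22, 32, 23, 40, 35]. The pivot is placed at index 1. All elements to the left of the pivot are <= 6, and all elements to the right are > 6.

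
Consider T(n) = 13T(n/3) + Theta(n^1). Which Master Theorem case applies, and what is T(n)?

Master Theorem for T(n) = 13T(n/3) + O(n^1):

a = 13, b = 3, c = 1
log_b(a) = log_3(13) = 2.3347

Case 1: c = 1 < log_3(13) = 2.3347
T(n) = O(n^(log_3 13))

For T(n) = 13T(n/3) + O(n^1): log_3(13) = 2.3347. This is Case 1 of the Master Theorem (c < log_b(a), work dominated by leaves), giving O(n^(log_3 13)).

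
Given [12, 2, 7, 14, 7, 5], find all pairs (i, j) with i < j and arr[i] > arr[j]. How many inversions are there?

Finding inversions in [12, 2, 7, 14, 7, 5]:

(0, 1): arr[0]=12 > arr[1]=2
(0, 2): arr[0]=12 > arr[2]=7
(0, 4): arr[0]=12 > arr[4]=7
(0, 5): arr[0]=12 > arr[5]=5
(2, 5): arr[2]=7 > arr[5]=5
(3, 4): arr[3]=14 > arr[4]=7
(3, 5): arr[3]=14 > arr[5]=5
(4, 5): arr[4]=7 > arr[5]=5

Total inversions: 8

The array has 8 inversion(s): (0,1), (0,2), (0,4), (0,5), (2,5), (3,4), (3,5), (4,5). Each pair (i,j) satisfies i < j and arr[i] > arr[j].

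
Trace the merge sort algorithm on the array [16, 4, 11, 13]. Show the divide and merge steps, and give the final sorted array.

Merge sort trace:

Split: [16, 4, 11, 13] -> [16, 4] and [11, 13]
  Split: [16, 4] -> [16] and [4]
  Merge: [16] + [4] -> [4, 16]
  Split: [11, 13] -> [11] and [13]
  Merge: [11] + [13] -> [11, 13]
Merge: [4, 16] + [11, 13] -> [4, 11, 13, 16]

Final sorted array: [4, 11, 13, 16]

The merge sort proceeds by recursively splitting the array and merging sorted halves.
After all merges, the sorted array is [4, 11, 13, 16].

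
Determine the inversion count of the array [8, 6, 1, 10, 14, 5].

Finding inversions in [8, 6, 1, 10, 14, 5]:

(0, 1): arr[0]=8 > arr[1]=6
(0, 2): arr[0]=8 > arr[2]=1
(0, 5): arr[0]=8 > arr[5]=5
(1, 2): arr[1]=6 > arr[2]=1
(1, 5): arr[1]=6 > arr[5]=5
(3, 5): arr[3]=10 > arr[5]=5
(4, 5): arr[4]=14 > arr[5]=5

Total inversions: 7

The array has 7 inversion(s): (0,1), (0,2), (0,5), (1,2), (1,5), (3,5), (4,5). Each pair (i,j) satisfies i < j and arr[i] > arr[j].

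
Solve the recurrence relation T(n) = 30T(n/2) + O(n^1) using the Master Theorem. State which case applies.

Master Theorem for T(n) = 30T(n/2) + O(n^1):

a = 30, b = 2, c = 1
log_b(a) = log_2(30) = 4.9069

Case 1: c = 1 < log_2(30) = 4.9069
T(n) = O(n^(log_2 30))

For T(n) = 30T(n/2) + O(n^1): log_2(30) = 4.9069. This is Case 1 of the Master Theorem (c < log_b(a), work dominated by leaves), giving O(n^(log_2 30)).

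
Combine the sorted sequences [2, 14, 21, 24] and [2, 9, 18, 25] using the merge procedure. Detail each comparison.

Merging process:

Compare 2 vs 2: take 2 from left. Merged: [2]
Compare 14 vs 2: take 2 from right. Merged: [2, 2]
Compare 14 vs 9: take 9 from right. Merged: [2, 2, 9]
Compare 14 vs 18: take 14 from left. Merged: [2, 2, 9, 14]
Compare 21 vs 18: take 18 from right. Merged: [2, 2, 9, 14, 18]
Compare 21 vs 25: take 21 from left. Merged: [2, 2, 9, 14, 18, 21]
Compare 24 vs 25: take 24 from left. Merged: [2, 2, 9, 14, 18, 21, 24]
Append remaining from right: [25]. Merged: [2, 2, 9, 14, 18, 21, 24, 25]

Final merged array: [2, 2, 9, 14, 18, 21, 24, 25]
Total comparisons: 7

The merged array is [2, 2, 9, 14, 18, 21, 24, 25], requiring 7 comparisons. The merge step runs in O(n) time where n is the total number of elements.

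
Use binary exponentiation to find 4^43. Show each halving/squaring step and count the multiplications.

Computing 4^43 by squaring (build up from 4^1; each line after the first costs one multiplication):

4^1 = 4
4^2 = (4^1)^2 = 4^2 = 16
4^4 = (4^2)^2 = 16^2 = 256
4^5 = 4 * 4^4 = 4 * 256 = 1024
4^10 = (4^5)^2 = 1024^2 = 1048576
4^20 = (4^10)^2 = 1048576^2 = 1099511627776
4^21 = 4 * 4^20 = 4 * 1099511627776 = 4398046511104
4^42 = (4^21)^2 = 4398046511104^2 = 19342813113834066795298816
4^43 = 4 * 4^42 = 4 * 19342813113834066795298816 = 77371252455336267181195264

Result: 77371252455336267181195264
Multiplications needed: 8 (8 lines after 4^1)

4^43 = 77371252455336267181195264. Using exponentiation by squaring, this requires 8 multiplications. The key idea: if the exponent is even, square the half-power; if odd, multiply by the base once.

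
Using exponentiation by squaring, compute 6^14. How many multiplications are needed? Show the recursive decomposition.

Computing 6^14 by squaring (build up from 6^1; each line after the first costs one multiplication):

6^1 = 6
6^2 = (6^1)^2 = 6^2 = 36
6^3 = 6 * 6^2 = 6 * 36 = 216
6^6 = (6^3)^2 = 216^2 = 46656
6^7 = 6 * 6^6 = 6 * 46656 = 279936
6^14 = (6^7)^2 = 279936^2 = 78364164096

Result: 78364164096
Multiplications needed: 5 (5 lines after 6^1)

6^14 = 78364164096. Using exponentiation by squaring, this requires 5 multiplications. The key idea: if the exponent is even, square the half-power; if odd, multiply by the base once.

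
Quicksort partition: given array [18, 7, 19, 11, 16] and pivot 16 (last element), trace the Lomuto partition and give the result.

Lomuto partition with pivot = 16:

Initial array: [18, 7, 19, 11, 16]

arr[0]=18 > 16: no swap
arr[1]=7 <= 16: swap with position 0, array becomes [7, 18, 19, 11, 16]
arr[2]=19 > 16: no swap
arr[3]=11 <= 16: swap with position 1, array becomes [7, 11, 19, 18, 16]

Place pivot at position 2: [7, 11, 16, 18, 19]
Pivot position: 2

After partitioning with pivot 16, the array becomes [7, 11, 16, 18, 19]. The pivot is placed at index 2. All elements to the left of the pivot are <= 16, and all elements to the right are > 16.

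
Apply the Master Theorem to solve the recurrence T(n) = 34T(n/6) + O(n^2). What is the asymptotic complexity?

Master Theorem for T(n) = 34T(n/6) + O(n^2):

a = 34, b = 6, c = 2
log_b(a) = log_6(34) = 1.9681

Case 3: c = 2 > log_6(34) = 1.9681
T(n) = O(n^2) = O(n^2)

For T(n) = 34T(n/6) + O(n^2): log_6(34) = 1.9681. This is Case 3 of the Master Theorem (c > log_b(a), work dominated by root), giving O(n^2).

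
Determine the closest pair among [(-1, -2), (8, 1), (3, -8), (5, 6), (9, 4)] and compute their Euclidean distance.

Computing all pairwise distances among 5 points:

d((-1, -2), (8, 1)) = 9.4868
d((-1, -2), (3, -8)) = 7.2111
d((-1, -2), (5, 6)) = 10.0
d((-1, -2), (9, 4)) = 11.6619
d((8, 1), (3, -8)) = 10.2956
d((8, 1), (5, 6)) = 5.831
d((8, 1), (9, 4)) = 3.1623 <-- minimum
d((3, -8), (5, 6)) = 14.1421
d((3, -8), (9, 4)) = 13.4164
d((5, 6), (9, 4)) = 4.4721

Closest pair: (8, 1) and (9, 4) with distance 3.1623

The closest pair is (8, 1) and (9, 4) with Euclidean distance 3.1623. For 5 points, brute-force pairwise comparison is shown above. For large n, the divide-and-conquer algorithm (sort by x, recurse on halves, check the dividing strip) achieves O(n log n).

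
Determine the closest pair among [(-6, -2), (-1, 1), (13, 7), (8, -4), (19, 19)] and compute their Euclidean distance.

Computing all pairwise distances among 5 points:

d((-6, -2), (-1, 1)) = 5.831 <-- minimum
d((-6, -2), (13, 7)) = 21.0238
d((-6, -2), (8, -4)) = 14.1421
d((-6, -2), (19, 19)) = 32.6497
d((-1, 1), (13, 7)) = 15.2315
d((-1, 1), (8, -4)) = 10.2956
d((-1, 1), (19, 19)) = 26.9072
d((13, 7), (8, -4)) = 12.083
d((13, 7), (19, 19)) = 13.4164
d((8, -4), (19, 19)) = 25.4951

Closest pair: (-6, -2) and (-1, 1) with distance 5.831

The closest pair is (-6, -2) and (-1, 1) with Euclidean distance 5.831. For 5 points, brute-force pairwise comparison is shown above. For large n, the divide-and-conquer algorithm (sort by x, recurse on halves, check the dividing strip) achieves O(n log n).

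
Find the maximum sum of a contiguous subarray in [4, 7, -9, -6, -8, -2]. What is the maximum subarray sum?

Using Kadane's algorithm on [4, 7, -9, -6, -8, -2]:

Scanning through the array:
Position 1 (value 7): max_ending_here = 11, max_so_far = 11
Position 2 (value -9): max_ending_here = 2, max_so_far = 11
Position 3 (value -6): max_ending_here = -4, max_so_far = 11
Position 4 (value -8): max_ending_here = -8, max_so_far = 11
Position 5 (value -2): max_ending_here = -2, max_so_far = 11

Maximum subarray: [4, 7]
Maximum sum: 11

The maximum subarray is [4, 7] with sum 11. This subarray runs from index 0 to index 1.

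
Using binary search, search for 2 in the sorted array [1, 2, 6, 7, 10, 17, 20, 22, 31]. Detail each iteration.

Binary search for 2 in [1, 2, 6, 7, 10, 17, 20, 22, 31]:

lo=0, hi=8, mid=4, arr[mid]=10 -> 10 > 2, search left half
lo=0, hi=3, mid=1, arr[mid]=2 -> Found target at index 1!

Binary search finds 2 at index 1 after 2 comparisons. The search repeatedly halves the search space by comparing with the middle element.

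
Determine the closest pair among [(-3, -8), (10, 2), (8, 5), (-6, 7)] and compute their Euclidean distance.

Computing all pairwise distances among 4 points:

d((-3, -8), (10, 2)) = 16.4012
d((-3, -8), (8, 5)) = 17.0294
d((-3, -8), (-6, 7)) = 15.2971
d((10, 2), (8, 5)) = 3.6056 <-- minimum
d((10, 2), (-6, 7)) = 16.7631
d((8, 5), (-6, 7)) = 14.1421

Closest pair: (10, 2) and (8, 5) with distance 3.6056

The closest pair is (10, 2) and (8, 5) with Euclidean distance 3.6056. For 4 points, brute-force pairwise comparison is shown above. For large n, the divide-and-conquer algorithm (sort by x, recurse on halves, check the dividing strip) achieves O(n log n).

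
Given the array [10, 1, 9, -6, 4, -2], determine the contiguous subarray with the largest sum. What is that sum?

Using Kadane's algorithm on [10, 1, 9, -6, 4, -2]:

Scanning through the array:
Position 1 (value 1): max_ending_here = 11, max_so_far = 11
Position 2 (value 9): max_ending_here = 20, max_so_far = 20
Position 3 (value -6): max_ending_here = 14, max_so_far = 20
Position 4 (value 4): max_ending_here = 18, max_so_far = 20
Position 5 (value -2): max_ending_here = 16, max_so_far = 20

Maximum subarray: [10, 1, 9]
Maximum sum: 20

The maximum subarray is [10, 1, 9] with sum 20. This subarray runs from index 0 to index 2.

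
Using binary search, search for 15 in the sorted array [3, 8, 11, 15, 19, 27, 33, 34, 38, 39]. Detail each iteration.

Binary search for 15 in [3, 8, 11, 15, 19, 27, 33, 34, 38, 39]:

lo=0, hi=9, mid=4, arr[mid]=19 -> 19 > 15, search left half
lo=0, hi=3, mid=1, arr[mid]=8 -> 8 < 15, search right half
lo=2, hi=3, mid=2, arr[mid]=11 -> 11 < 15, search right half
lo=3, hi=3, mid=3, arr[mid]=15 -> Found target at index 3!

Binary search finds 15 at index 3 after 4 comparisons. The search repeatedly halves the search space by comparing with the middle element.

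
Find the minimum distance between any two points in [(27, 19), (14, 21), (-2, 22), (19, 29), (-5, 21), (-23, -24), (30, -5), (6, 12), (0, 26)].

Computing all pairwise distances among 9 points:

d((27, 19), (14, 21)) = 13.1529
d((27, 19), (-2, 22)) = 29.1548
d((27, 19), (19, 29)) = 12.8062
d((27, 19), (-5, 21)) = 32.0624
d((27, 19), (-23, -24)) = 65.9469
d((27, 19), (30, -5)) = 24.1868
d((27, 19), (6, 12)) = 22.1359
d((27, 19), (0, 26)) = 27.8927
d((14, 21), (-2, 22)) = 16.0312
d((14, 21), (19, 29)) = 9.434
d((14, 21), (-5, 21)) = 19.0
d((14, 21), (-23, -24)) = 58.258
d((14, 21), (30, -5)) = 30.5287
d((14, 21), (6, 12)) = 12.0416
d((14, 21), (0, 26)) = 14.8661
d((-2, 22), (19, 29)) = 22.1359
d((-2, 22), (-5, 21)) = 3.1623 <-- minimum
d((-2, 22), (-23, -24)) = 50.5668
d((-2, 22), (30, -5)) = 41.8688
d((-2, 22), (6, 12)) = 12.8062
d((-2, 22), (0, 26)) = 4.4721
d((19, 29), (-5, 21)) = 25.2982
d((19, 29), (-23, -24)) = 67.624
d((19, 29), (30, -5)) = 35.7351
d((19, 29), (6, 12)) = 21.4009
d((19, 29), (0, 26)) = 19.2354
d((-5, 21), (-23, -24)) = 48.4665
d((-5, 21), (30, -5)) = 43.6005
d((-5, 21), (6, 12)) = 14.2127
d((-5, 21), (0, 26)) = 7.0711
d((-23, -24), (30, -5)) = 56.3028
d((-23, -24), (6, 12)) = 46.2277
d((-23, -24), (0, 26)) = 55.0364
d((30, -5), (6, 12)) = 29.4109
d((30, -5), (0, 26)) = 43.1393
d((6, 12), (0, 26)) = 15.2315

Closest pair: (-2, 22) and (-5, 21) with distance 3.1623

The closest pair is (-2, 22) and (-5, 21) with Euclidean distance 3.1623. For 9 points, brute-force pairwise comparison is shown above. For large n, the divide-and-conquer algorithm (sort by x, recurse on halves, check the dividing strip) achieves O(n log n).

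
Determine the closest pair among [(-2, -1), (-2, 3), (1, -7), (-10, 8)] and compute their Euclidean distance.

Computing all pairwise distances among 4 points:

d((-2, -1), (-2, 3)) = 4.0 <-- minimum
d((-2, -1), (1, -7)) = 6.7082
d((-2, -1), (-10, 8)) = 12.0416
d((-2, 3), (1, -7)) = 10.4403
d((-2, 3), (-10, 8)) = 9.434
d((1, -7), (-10, 8)) = 18.6011

Closest pair: (-2, -1) and (-2, 3) with distance 4.0

The closest pair is (-2, -1) and (-2, 3) with Euclidean distance 4.0. For 4 points, brute-force pairwise comparison is shown above. For large n, the divide-and-conquer algorithm (sort by x, recurse on halves, check the dividing strip) achieves O(n log n).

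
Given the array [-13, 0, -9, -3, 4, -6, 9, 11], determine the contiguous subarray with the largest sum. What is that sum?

Using Kadane's algorithm on [-13, 0, -9, -3, 4, -6, 9, 11]:

Scanning through the array:
Position 1 (value 0): max_ending_here = 0, max_so_far = 0
Position 2 (value -9): max_ending_here = -9, max_so_far = 0
Position 3 (value -3): max_ending_here = -3, max_so_far = 0
Position 4 (value 4): max_ending_here = 4, max_so_far = 4
Position 5 (value -6): max_ending_here = -2, max_so_far = 4
Position 6 (value 9): max_ending_here = 9, max_so_far = 9
Position 7 (value 11): max_ending_here = 20, max_so_far = 20

Maximum subarray: [9, 11]
Maximum sum: 20

The maximum subarray is [9, 11] with sum 20. This subarray runs from index 6 to index 7.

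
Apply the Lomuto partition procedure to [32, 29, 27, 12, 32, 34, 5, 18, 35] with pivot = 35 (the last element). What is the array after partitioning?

Lomuto partition with pivot = 35:

Initial array: [32, 29, 27, 12, 32, 34, 5, 18, 35]

arr[0]=32 <= 35: swap with position 0, array becomes [32, 29, 27, 12, 32, 34, 5, 18, 35]
arr[1]=29 <= 35: swap with position 1, array becomes [32, 29, 27, 12, 32, 34, 5, 18, 35]
arr[2]=27 <= 35: swap with position 2, array becomes [32, 29, 27, 12, 32, 34, 5, 18, 35]
arr[3]=12 <= 35: swap with position 3, array becomes [32, 29, 27, 12, 32, 34, 5, 18, 35]
arr[4]=32 <= 35: swap with position 4, array becomes [32, 29, 27, 12, 32, 34, 5, 18, 35]
arr[5]=34 <= 35: swap with position 5, array becomes [32, 29, 27, 12, 32, 34, 5, 18, 35]
arr[6]=5 <= 35: swap with position 6, array becomes [32, 29, 27, 12, 32, 34, 5, 18, 35]
arr[7]=18 <= 35: swap with position 7, array becomes [32, 29, 27, 12, 32, 34, 5, 18, 35]

Place pivot at position 8: [32, 29, 27, 12, 32, 34, 5, 18, 35]
Pivot position: 8

After partitioning with pivot 35, the array becomes [32, 29, 27, 12, 32, 34, 5, 18, 35]. The pivot is placed at index 8. All elements to the left of the pivot are <= 35, and all elements to the right are > 35.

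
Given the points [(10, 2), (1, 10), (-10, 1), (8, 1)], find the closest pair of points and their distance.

Computing all pairwise distances among 4 points:

d((10, 2), (1, 10)) = 12.0416
d((10, 2), (-10, 1)) = 20.025
d((10, 2), (8, 1)) = 2.2361 <-- minimum
d((1, 10), (-10, 1)) = 14.2127
d((1, 10), (8, 1)) = 11.4018
d((-10, 1), (8, 1)) = 18.0

Closest pair: (10, 2) and (8, 1) with distance 2.2361

The closest pair is (10, 2) and (8, 1) with Euclidean distance 2.2361. For 4 points, brute-force pairwise comparison is shown above. For large n, the divide-and-conquer algorithm (sort by x, recurse on halves, check the dividing strip) achieves O(n log n).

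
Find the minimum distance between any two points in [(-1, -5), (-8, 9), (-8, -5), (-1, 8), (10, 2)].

Computing all pairwise distances among 5 points:

d((-1, -5), (-8, 9)) = 15.6525
d((-1, -5), (-8, -5)) = 7.0 <-- minimum
d((-1, -5), (-1, 8)) = 13.0
d((-1, -5), (10, 2)) = 13.0384
d((-8, 9), (-8, -5)) = 14.0
d((-8, 9), (-1, 8)) = 7.0711
d((-8, 9), (10, 2)) = 19.3132
d((-8, -5), (-1, 8)) = 14.7648
d((-8, -5), (10, 2)) = 19.3132
d((-1, 8), (10, 2)) = 12.53

Closest pair: (-1, -5) and (-8, -5) with distance 7.0

The closest pair is (-1, -5) and (-8, -5) with Euclidean distance 7.0. For 5 points, brute-force pairwise comparison is shown above. For large n, the divide-and-conquer algorithm (sort by x, recurse on halves, check the dividing strip) achieves O(n log n).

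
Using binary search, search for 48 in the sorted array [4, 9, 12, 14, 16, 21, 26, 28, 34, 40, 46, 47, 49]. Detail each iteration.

Binary search for 48 in [4, 9, 12, 14, 16, 21, 26, 28, 34, 40, 46, 47, 49]:

lo=0, hi=12, mid=6, arr[mid]=26 -> 26 < 48, search right half
lo=7, hi=12, mid=9, arr[mid]=40 -> 40 < 48, search right half
lo=10, hi=12, mid=11, arr[mid]=47 -> 47 < 48, search right half
lo=12, hi=12, mid=12, arr[mid]=49 -> 49 > 48, search left half
lo=12 > hi=11, target 48 not found

Binary search determines that 48 is not in the array after 4 comparisons. The search space was exhausted without finding the target.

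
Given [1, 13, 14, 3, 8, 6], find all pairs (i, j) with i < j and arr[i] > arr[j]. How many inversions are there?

Finding inversions in [1, 13, 14, 3, 8, 6]:

(1, 3): arr[1]=13 > arr[3]=3
(1, 4): arr[1]=13 > arr[4]=8
(1, 5): arr[1]=13 > arr[5]=6
(2, 3): arr[2]=14 > arr[3]=3
(2, 4): arr[2]=14 > arr[4]=8
(2, 5): arr[2]=14 > arr[5]=6
(4, 5): arr[4]=8 > arr[5]=6

Total inversions: 7

The array has 7 inversion(s): (1,3), (1,4), (1,5), (2,3), (2,4), (2,5), (4,5). Each pair (i,j) satisfies i < j and arr[i] > arr[j].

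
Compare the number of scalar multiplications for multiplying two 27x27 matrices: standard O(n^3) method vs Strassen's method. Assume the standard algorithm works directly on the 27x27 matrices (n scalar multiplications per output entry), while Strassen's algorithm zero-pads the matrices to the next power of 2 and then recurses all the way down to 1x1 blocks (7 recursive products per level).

Matrix multiplication for 27x27 matrices:

Strassen's algorithm requires power-of-2 dimensions. Pad 27x27 to 32x32 (next power of 2).

Standard algorithm: 27^3 = 19683 multiplications
Strassen's algorithm: 7^(log2(32)) = 7^5 = 16807 multiplications
Savings: 19683 - 16807 = 2876 multiplications

Standard: 19683 multiplications (27^3). Strassen: 16807 multiplications (7^5, after padding to 32x32). Strassen reduces 8 recursive multiplications to 7 at each level.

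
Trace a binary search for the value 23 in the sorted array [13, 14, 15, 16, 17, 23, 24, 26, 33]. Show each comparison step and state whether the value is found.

Binary search for 23 in [13, 14, 15, 16, 17, 23, 24, 26, 33]:

lo=0, hi=8, mid=4, arr[mid]=17 -> 17 < 23, search right half
lo=5, hi=8, mid=6, arr[mid]=24 -> 24 > 23, search left half
lo=5, hi=5, mid=5, arr[mid]=23 -> Found target at index 5!

Binary search finds 23 at index 5 after 3 comparisons. The search repeatedly halves the search space by comparing with the middle element.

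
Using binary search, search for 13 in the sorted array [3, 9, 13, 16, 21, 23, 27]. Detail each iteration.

Binary search for 13 in [3, 9, 13, 16, 21, 23, 27]:

lo=0, hi=6, mid=3, arr[mid]=16 -> 16 > 13, search left half
lo=0, hi=2, mid=1, arr[mid]=9 -> 9 < 13, search right half
lo=2, hi=2, mid=2, arr[mid]=13 -> Found target at index 2!

Binary search finds 13 at index 2 after 3 comparisons. The search repeatedly halves the search space by comparing with the middle element.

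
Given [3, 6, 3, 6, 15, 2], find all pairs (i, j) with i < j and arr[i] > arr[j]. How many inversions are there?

Finding inversions in [3, 6, 3, 6, 15, 2]:

(0, 5): arr[0]=3 > arr[5]=2
(1, 2): arr[1]=6 > arr[2]=3
(1, 5): arr[1]=6 > arr[5]=2
(2, 5): arr[2]=3 > arr[5]=2
(3, 5): arr[3]=6 > arr[5]=2
(4, 5): arr[4]=15 > arr[5]=2

Total inversions: 6

The array has 6 inversion(s): (0,5), (1,2), (1,5), (2,5), (3,5), (4,5). Each pair (i,j) satisfies i < j and arr[i] > arr[j].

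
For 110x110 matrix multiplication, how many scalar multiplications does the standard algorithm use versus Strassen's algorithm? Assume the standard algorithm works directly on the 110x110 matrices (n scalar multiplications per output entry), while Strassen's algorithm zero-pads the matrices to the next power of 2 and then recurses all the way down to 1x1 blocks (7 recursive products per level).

Matrix multiplication for 110x110 matrices:

Strassen's algorithm requires power-of-2 dimensions. Pad 110x110 to 128x128 (next power of 2).

Standard algorithm: 110^3 = 1331000 multiplications
Strassen's algorithm: 7^(log2(128)) = 7^7 = 823543 multiplications
Savings: 1331000 - 823543 = 507457 multiplications

Standard: 1331000 multiplications (110^3). Strassen: 823543 multiplications (7^7, after padding to 128x128). Strassen reduces 8 recursive multiplications to 7 at each level.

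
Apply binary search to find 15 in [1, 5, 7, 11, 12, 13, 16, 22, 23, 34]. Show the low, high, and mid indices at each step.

Binary search for 15 in [1, 5, 7, 11, 12, 13, 16, 22, 23, 34]:

lo=0, hi=9, mid=4, arr[mid]=12 -> 12 < 15, search right half
lo=5, hi=9, mid=7, arr[mid]=22 -> 22 > 15, search left half
lo=5, hi=6, mid=5, arr[mid]=13 -> 13 < 15, search right half
lo=6, hi=6, mid=6, arr[mid]=16 -> 16 > 15, search left half
lo=6 > hi=5, target 15 not found

Binary search determines that 15 is not in the array after 4 comparisons. The search space was exhausted without finding the target.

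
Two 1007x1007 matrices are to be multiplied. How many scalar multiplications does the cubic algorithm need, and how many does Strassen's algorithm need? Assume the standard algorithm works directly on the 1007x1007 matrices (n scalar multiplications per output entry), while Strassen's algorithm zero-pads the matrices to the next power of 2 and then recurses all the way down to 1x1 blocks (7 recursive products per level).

Matrix multiplication for 1007x1007 matrices:

Strassen's algorithm requires power-of-2 dimensions. Pad 1007x1007 to 1024x1024 (next power of 2).

Standard algorithm: 1007^3 = 1021147343 multiplications
Strassen's algorithm: 7^(log2(1024)) = 7^10 = 282475249 multiplications
Savings: 1021147343 - 282475249 = 738672094 multiplications

Standard: 1021147343 multiplications (1007^3). Strassen: 282475249 multiplications (7^10, after padding to 1024x1024). Strassen reduces 8 recursive multiplications to 7 at each level.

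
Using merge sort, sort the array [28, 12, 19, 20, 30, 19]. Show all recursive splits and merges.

Merge sort trace:

Split: [28, 12, 19, 20, 30, 19] -> [28, 12, 19] and [20, 30, 19]
  Split: [28, 12, 19] -> [28] and [12, 19]
    Split: [12, 19] -> [12] and [19]
    Merge: [12] + [19] -> [12, 19]
  Merge: [28] + [12, 19] -> [12, 19, 28]
  Split: [20, 30, 19] -> [20] and [30, 19]
    Split: [30, 19] -> [30] and [19]
    Merge: [30] + [19] -> [19, 30]
  Merge: [20] + [19, 30] -> [19, 20, 30]
Merge: [12, 19, 28] + [19, 20, 30] -> [12, 19, 19, 20, 28, 30]

Final sorted array: [12, 19, 19, 20, 28, 30]

The merge sort proceeds by recursively splitting the array and merging sorted halves.
After all merges, the sorted array is [12, 19, 19, 20, 28, 30].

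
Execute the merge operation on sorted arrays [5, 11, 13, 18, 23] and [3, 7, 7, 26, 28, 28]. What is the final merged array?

Merging process:

Compare 5 vs 3: take 3 from right. Merged: [3]
Compare 5 vs 7: take 5 from left. Merged: [3, 5]
Compare 11 vs 7: take 7 from right. Merged: [3, 5, 7]
Compare 11 vs 7: take 7 from right. Merged: [3, 5, 7, 7]
Compare 11 vs 26: take 11 from left. Merged: [3, 5, 7, 7, 11]
Compare 13 vs 26: take 13 from left. Merged: [3, 5, 7, 7, 11, 13]
Compare 18 vs 26: take 18 from left. Merged: [3, 5, 7, 7, 11, 13, 18]
Compare 23 vs 26: take 23 from left. Merged: [3, 5, 7, 7, 11, 13, 18, 23]
Append remaining from right: [26, 28, 28]. Merged: [3, 5, 7, 7, 11, 13, 18, 23, 26, 28, 28]

Final merged array: [3, 5, 7, 7, 11, 13, 18, 23, 26, 28, 28]
Total comparisons: 8

The merged array is [3, 5, 7, 7, 11, 13, 18, 23, 26, 28, 28], requiring 8 comparisons. The merge step runs in O(n) time where n is the total number of elements.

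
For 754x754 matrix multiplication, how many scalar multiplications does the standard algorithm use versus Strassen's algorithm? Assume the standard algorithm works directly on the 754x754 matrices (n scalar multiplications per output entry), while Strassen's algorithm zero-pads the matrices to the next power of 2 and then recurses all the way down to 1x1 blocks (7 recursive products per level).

Matrix multiplication for 754x754 matrices:

Strassen's algorithm requires power-of-2 dimensions. Pad 754x754 to 1024x1024 (next power of 2).

Standard algorithm: 754^3 = 428661064 multiplications
Strassen's algorithm: 7^(log2(1024)) = 7^10 = 282475249 multiplications
Savings: 428661064 - 282475249 = 146185815 multiplications

Standard: 428661064 multiplications (754^3). Strassen: 282475249 multiplications (7^10, after padding to 1024x1024). Strassen reduces 8 recursive multiplications to 7 at each level.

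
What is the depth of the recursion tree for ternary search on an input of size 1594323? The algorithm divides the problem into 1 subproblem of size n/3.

For divide and conquer with division factor 3:

Problem sizes at each level:
Level 0: 1594323
Level 1: 531441
Level 2: 177147
Level 3: 59049
Level 4: 19683
Level 5: 6561
Level 6: 2187
Level 7: 729
Level 8: 243
Level 9: 81
Level 10: 27
Level 11: 9
Level 12: 3
Level 13: 1

The root is level 0 and the size-1 base case is level 13 (the tree spans levels 0 through 13, i.e. 14 levels counting the root), so the depth is the number of divisions: log_3(1594323) = 13

The recursion tree depth is log_3(1594323) = 13. At each level, the problem size is divided by 3, so it takes 13 divisions to reduce to a base case of size 1. The algorithm makes 1 recursive call at each level.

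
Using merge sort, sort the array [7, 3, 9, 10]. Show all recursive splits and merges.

Merge sort trace:

Split: [7, 3, 9, 10] -> [7, 3] and [9, 10]
  Split: [7, 3] -> [7] and [3]
  Merge: [7] + [3] -> [3, 7]
  Split: [9, 10] -> [9] and [10]
  Merge: [9] + [10] -> [9, 10]
Merge: [3, 7] + [9, 10] -> [3, 7, 9, 10]

Final sorted array: [3, 7, 9, 10]

The merge sort proceeds by recursively splitting the array and merging sorted halves.
After all merges, the sorted array is [3, 7, 9, 10].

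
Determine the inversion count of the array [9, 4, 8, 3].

Finding inversions in [9, 4, 8, 3]:

(0, 1): arr[0]=9 > arr[1]=4
(0, 2): arr[0]=9 > arr[2]=8
(0, 3): arr[0]=9 > arr[3]=3
(1, 3): arr[1]=4 > arr[3]=3
(2, 3): arr[2]=8 > arr[3]=3

Total inversions: 5

The array has 5 inversion(s): (0,1), (0,2), (0,3), (1,3), (2,3). Each pair (i,j) satisfies i < j and arr[i] > arr[j].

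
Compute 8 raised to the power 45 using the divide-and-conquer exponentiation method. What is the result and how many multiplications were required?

Computing 8^45 by squaring (build up from 8^1; each line after the first costs one multiplication):

8^1 = 8
8^2 = (8^1)^2 = 8^2 = 64
8^4 = (8^2)^2 = 64^2 = 4096
8^5 = 8 * 8^4 = 8 * 4096 = 32768
8^10 = (8^5)^2 = 32768^2 = 1073741824
8^11 = 8 * 8^10 = 8 * 1073741824 = 8589934592
8^22 = (8^11)^2 = 8589934592^2 = 73786976294838206464
8^44 = (8^22)^2 = 73786976294838206464^2 = 5444517870735015415413993718908291383296
8^45 = 8 * 8^44 = 8 * 5444517870735015415413993718908291383296 = 43556142965880123323311949751266331066368

Result: 43556142965880123323311949751266331066368
Multiplications needed: 8 (8 lines after 8^1)

8^45 = 43556142965880123323311949751266331066368. Using exponentiation by squaring, this requires 8 multiplications. The key idea: if the exponent is even, square the half-power; if odd, multiply by the base once.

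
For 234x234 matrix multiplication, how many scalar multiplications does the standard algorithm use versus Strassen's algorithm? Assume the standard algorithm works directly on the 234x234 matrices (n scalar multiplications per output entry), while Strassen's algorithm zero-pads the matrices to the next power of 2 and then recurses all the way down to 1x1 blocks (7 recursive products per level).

Matrix multiplication for 234x234 matrices:

Strassen's algorithm requires power-of-2 dimensions. Pad 234x234 to 256x256 (next power of 2).

Standard algorithm: 234^3 = 12812904 multiplications
Strassen's algorithm: 7^(log2(256)) = 7^8 = 5764801 multiplications
Savings: 12812904 - 5764801 = 7048103 multiplications

Standard: 12812904 multiplications (234^3). Strassen: 5764801 multiplications (7^8, after padding to 256x256). Strassen reduces 8 recursive multiplications to 7 at each level.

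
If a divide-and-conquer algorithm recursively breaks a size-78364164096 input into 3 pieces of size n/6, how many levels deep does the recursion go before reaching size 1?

For divide and conquer with division factor 6:

Problem sizes at each level:
Level 0: 78364164096
Level 1: 13060694016
Level 2: 2176782336
Level 3: 362797056
Level 4: 60466176
Level 5: 10077696
Level 6: 1679616
Level 7: 279936
Level 8: 46656
Level 9: 7776
Level 10: 1296
Level 11: 216
Level 12: 36
Level 13: 6
Level 14: 1

The root is level 0 and the size-1 base case is level 14 (the tree spans levels 0 through 14, i.e. 15 levels counting the root), so the depth is the number of divisions: log_6(78364164096) = 14

The recursion tree depth is log_6(78364164096) = 14. At each level, the problem size is divided by 6, so it takes 14 divisions to reduce to a base case of size 1. The algorithm makes 3 recursive calls at each level.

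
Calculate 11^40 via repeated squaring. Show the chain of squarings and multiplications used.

Computing 11^40 by squaring (build up from 11^1; each line after the first costs one multiplication):

11^1 = 11
11^2 = (11^1)^2 = 11^2 = 121
11^4 = (11^2)^2 = 121^2 = 14641
11^5 = 11 * 11^4 = 11 * 14641 = 161051
11^10 = (11^5)^2 = 161051^2 = 25937424601
11^20 = (11^10)^2 = 25937424601^2 = 672749994932560009201
11^40 = (11^20)^2 = 672749994932560009201^2 = 452592555681759518058893560348969204658401

Result: 452592555681759518058893560348969204658401
Multiplications needed: 6 (6 lines after 11^1)

11^40 = 452592555681759518058893560348969204658401. Using exponentiation by squaring, this requires 6 multiplications. The key idea: if the exponent is even, square the half-power; if odd, multiply by the base once.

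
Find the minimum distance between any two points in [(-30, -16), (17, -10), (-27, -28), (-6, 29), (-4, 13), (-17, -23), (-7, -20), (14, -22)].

Computing all pairwise distances among 8 points:

d((-30, -16), (17, -10)) = 47.3814
d((-30, -16), (-27, -28)) = 12.3693
d((-30, -16), (-6, 29)) = 51.0
d((-30, -16), (-4, 13)) = 38.9487
d((-30, -16), (-17, -23)) = 14.7648
d((-30, -16), (-7, -20)) = 23.3452
d((-30, -16), (14, -22)) = 44.4072
d((17, -10), (-27, -28)) = 47.5395
d((17, -10), (-6, 29)) = 45.2769
d((17, -10), (-4, 13)) = 31.1448
d((17, -10), (-17, -23)) = 36.4005
d((17, -10), (-7, -20)) = 26.0
d((17, -10), (14, -22)) = 12.3693
d((-27, -28), (-6, 29)) = 60.7454
d((-27, -28), (-4, 13)) = 47.0106
d((-27, -28), (-17, -23)) = 11.1803
d((-27, -28), (-7, -20)) = 21.5407
d((-27, -28), (14, -22)) = 41.4367
d((-6, 29), (-4, 13)) = 16.1245
d((-6, 29), (-17, -23)) = 53.1507
d((-6, 29), (-7, -20)) = 49.0102
d((-6, 29), (14, -22)) = 54.7814
d((-4, 13), (-17, -23)) = 38.2753
d((-4, 13), (-7, -20)) = 33.1361
d((-4, 13), (14, -22)) = 39.3573
d((-17, -23), (-7, -20)) = 10.4403 <-- minimum
d((-17, -23), (14, -22)) = 31.0161
d((-7, -20), (14, -22)) = 21.095

Closest pair: (-17, -23) and (-7, -20) with distance 10.4403

The closest pair is (-17, -23) and (-7, -20) with Euclidean distance 10.4403. For 8 points, brute-force pairwise comparison is shown above. For large n, the divide-and-conquer algorithm (sort by x, recurse on halves, check the dividing strip) achieves O(n log n).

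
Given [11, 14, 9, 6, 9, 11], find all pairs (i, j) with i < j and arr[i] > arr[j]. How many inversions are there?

Finding inversions in [11, 14, 9, 6, 9, 11]:

(0, 2): arr[0]=11 > arr[2]=9
(0, 3): arr[0]=11 > arr[3]=6
(0, 4): arr[0]=11 > arr[4]=9
(1, 2): arr[1]=14 > arr[2]=9
(1, 3): arr[1]=14 > arr[3]=6
(1, 4): arr[1]=14 > arr[4]=9
(1, 5): arr[1]=14 > arr[5]=11
(2, 3): arr[2]=9 > arr[3]=6

Total inversions: 8

The array has 8 inversion(s): (0,2), (0,3), (0,4), (1,2), (1,3), (1,4), (1,5), (2,3). Each pair (i,j) satisfies i < j and arr[i] > arr[j].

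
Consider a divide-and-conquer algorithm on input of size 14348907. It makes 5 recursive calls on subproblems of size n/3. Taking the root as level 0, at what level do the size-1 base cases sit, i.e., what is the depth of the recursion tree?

For divide and conquer with division factor 3:

Problem sizes at each level:
Level 0: 14348907
Level 1: 4782969
Level 2: 1594323
Level 3: 531441
Level 4: 177147
Level 5: 59049
Level 6: 19683
Level 7: 6561
Level 8: 2187
Level 9: 729
Level 10: 243
Level 11: 81
Level 12: 27
Level 13: 9
Level 14: 3
Level 15: 1

The root is level 0 and the size-1 base case is level 15 (the tree spans levels 0 through 15, i.e. 16 levels counting the root), so the depth is the number of divisions: log_3(14348907) = 15

The recursion tree depth is log_3(14348907) = 15. At each level, the problem size is divided by 3, so it takes 15 divisions to reduce to a base case of size 1. The algorithm makes 5 recursive calls at each level.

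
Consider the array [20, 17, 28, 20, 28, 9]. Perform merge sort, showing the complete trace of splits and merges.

Merge sort trace:

Split: [20, 17, 28, 20, 28, 9] -> [20, 17, 28] and [20, 28, 9]
  Split: [20, 17, 28] -> [20] and [17, 28]
    Split: [17, 28] -> [17] and [28]
    Merge: [17] + [28] -> [17, 28]
  Merge: [20] + [17, 28] -> [17, 20, 28]
  Split: [20, 28, 9] -> [20] and [28, 9]
    Split: [28, 9] -> [28] and [9]
    Merge: [28] + [9] -> [9, 28]
  Merge: [20] + [9, 28] -> [9, 20, 28]
Merge: [17, 20, 28] + [9, 20, 28] -> [9, 17, 20, 20, 28, 28]

Final sorted array: [9, 17, 20, 20, 28, 28]

The merge sort proceeds by recursively splitting the array and merging sorted halves.
After all merges, the sorted array is [9, 17, 20, 20, 28, 28].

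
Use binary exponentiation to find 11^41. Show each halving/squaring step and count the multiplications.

Computing 11^41 by squaring (build up from 11^1; each line after the first costs one multiplication):

11^1 = 11
11^2 = (11^1)^2 = 11^2 = 121
11^4 = (11^2)^2 = 121^2 = 14641
11^5 = 11 * 11^4 = 11 * 14641 = 161051
11^10 = (11^5)^2 = 161051^2 = 25937424601
11^20 = (11^10)^2 = 25937424601^2 = 672749994932560009201
11^40 = (11^20)^2 = 672749994932560009201^2 = 452592555681759518058893560348969204658401
11^41 = 11 * 11^40 = 11 * 452592555681759518058893560348969204658401 = 4978518112499354698647829163838661251242411

Result: 4978518112499354698647829163838661251242411
Multiplications needed: 7 (7 lines after 11^1)

11^41 = 4978518112499354698647829163838661251242411. Using exponentiation by squaring, this requires 7 multiplications. The key idea: if the exponent is even, square the half-power; if odd, multiply by the base once.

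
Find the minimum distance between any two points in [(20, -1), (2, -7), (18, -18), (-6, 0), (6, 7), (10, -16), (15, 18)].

Computing all pairwise distances among 7 points:

d((20, -1), (2, -7)) = 18.9737
d((20, -1), (18, -18)) = 17.1172
d((20, -1), (-6, 0)) = 26.0192
d((20, -1), (6, 7)) = 16.1245
d((20, -1), (10, -16)) = 18.0278
d((20, -1), (15, 18)) = 19.6469
d((2, -7), (18, -18)) = 19.4165
d((2, -7), (-6, 0)) = 10.6301
d((2, -7), (6, 7)) = 14.5602
d((2, -7), (10, -16)) = 12.0416
d((2, -7), (15, 18)) = 28.178
d((18, -18), (-6, 0)) = 30.0
d((18, -18), (6, 7)) = 27.7308
d((18, -18), (10, -16)) = 8.2462 <-- minimum
d((18, -18), (15, 18)) = 36.1248
d((-6, 0), (6, 7)) = 13.8924
d((-6, 0), (10, -16)) = 22.6274
d((-6, 0), (15, 18)) = 27.6586
d((6, 7), (10, -16)) = 23.3452
d((6, 7), (15, 18)) = 14.2127
d((10, -16), (15, 18)) = 34.3657

Closest pair: (18, -18) and (10, -16) with distance 8.2462

The closest pair is (18, -18) and (10, -16) with Euclidean distance 8.2462. For 7 points, brute-force pairwise comparison is shown above. For large n, the divide-and-conquer algorithm (sort by x, recurse on halves, check the dividing strip) achieves O(n log n).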